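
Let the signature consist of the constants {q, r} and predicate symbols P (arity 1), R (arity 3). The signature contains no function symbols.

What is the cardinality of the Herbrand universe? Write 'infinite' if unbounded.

There are no function symbols, so every ground term is one of the 2 constants.
The Herbrand universe is {q, r}, which is finite with 2 elements.

2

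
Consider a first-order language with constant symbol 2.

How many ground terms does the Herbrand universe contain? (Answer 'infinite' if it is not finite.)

There are no function symbols, so the only ground term is the single constant.
The Herbrand universe is {2}, finite with 1 element.

1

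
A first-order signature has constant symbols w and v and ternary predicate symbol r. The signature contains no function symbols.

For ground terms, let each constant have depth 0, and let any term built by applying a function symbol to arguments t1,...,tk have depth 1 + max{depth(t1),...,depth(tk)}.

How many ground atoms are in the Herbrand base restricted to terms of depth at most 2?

First count ground terms of depth ≤ 2.
With no function symbols every ground term is a constant, so there are exactly 2 ground terms at every depth bound.
N_0 = 2
N_1 = 2
N_2 = 2
Explicitly: w, v.
So |H| = 2.
For each predicate symbol, the number of ground atoms is |H| raised to its arity; summing:
  r: 2^3 = 8
Total ground atoms: 8.

8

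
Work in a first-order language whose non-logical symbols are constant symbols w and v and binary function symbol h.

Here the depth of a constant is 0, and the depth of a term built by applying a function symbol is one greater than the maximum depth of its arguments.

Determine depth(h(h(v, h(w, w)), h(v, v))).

depth(h(w, w)) = 1 + max(0, 0) = 1
depth(h(v, h(w, w))) = 1 + max(0, 1) = 2
depth(h(v, v)) = 1 + max(0, 0) = 1
depth(h(h(v, h(w, w)), h(v, v))) = 1 + max(2, 1) = 3

3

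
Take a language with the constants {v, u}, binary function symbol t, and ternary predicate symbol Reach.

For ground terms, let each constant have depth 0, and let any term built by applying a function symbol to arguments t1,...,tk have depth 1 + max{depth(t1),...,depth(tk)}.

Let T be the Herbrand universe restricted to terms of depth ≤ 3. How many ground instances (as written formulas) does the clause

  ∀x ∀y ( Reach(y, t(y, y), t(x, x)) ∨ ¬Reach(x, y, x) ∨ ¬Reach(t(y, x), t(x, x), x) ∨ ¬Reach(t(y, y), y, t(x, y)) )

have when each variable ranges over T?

Ground terms of depth ≤ 3:
  Write N_k for the number of ground terms of depth ≤ k. A term of depth ≤ k is either a constant or a function symbol applied to arguments of depth ≤ k−1, so N_k = 2 + N_{k-1}^2.
  N_0 = 2
  N_1 = 2 + 2^2 = 6
  N_2 = 2 + 6^2 = 38
  N_3 = 2 + 38^2 = 1446
So there are 1446 ground terms available for substitution.
The body mentions every one of the 2 quantified variables; since ground terms form a free algebra, no two substitutions collapse to the same formula.
Number of ground instances = 1446^2 = 2090916.

2090916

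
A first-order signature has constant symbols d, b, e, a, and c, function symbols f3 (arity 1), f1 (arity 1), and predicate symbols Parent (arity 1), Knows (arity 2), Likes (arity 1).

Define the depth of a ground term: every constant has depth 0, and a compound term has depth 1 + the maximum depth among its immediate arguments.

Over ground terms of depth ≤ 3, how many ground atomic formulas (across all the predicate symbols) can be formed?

5775

First count ground terms of depth ≤ 3.
Let N_k count ground terms of depth at most k. Each non-constant term of depth ≤ k is some function symbol applied to depth-≤(k−1) arguments, giving N_k = 5 + N_{k-1} + N_{k-1}.
N_0 = 5
N_1 = 5 + 5 + 5 = 15
N_2 = 5 + 15 + 15 = 35
N_3 = 5 + 35 + 35 = 75
So |H| = 75.
For each predicate symbol, the number of ground atoms is |H| raised to its arity; summing:
  Parent: 75;  Knows: 75^2 = 5625;  Likes: 75
Total ground atoms: 75 + 5625 + 75 = 5775.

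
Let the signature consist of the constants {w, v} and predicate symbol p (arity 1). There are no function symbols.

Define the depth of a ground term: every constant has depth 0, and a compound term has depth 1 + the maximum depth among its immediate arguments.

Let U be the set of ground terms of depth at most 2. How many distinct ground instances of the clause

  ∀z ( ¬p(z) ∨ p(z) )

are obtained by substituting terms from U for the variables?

2

Ground terms of depth ≤ 2:
  With no function symbols every ground term is a constant, so there are exactly 2 ground terms at every depth bound.
  N_0 = 2
  N_1 = 2
  N_2 = 2
  Explicitly: w, v.
So there are 2 ground terms available for substitution.
There is 1 variable to instantiate (z),  occurring in at least one literal, so different choices give different ground instances.
Number of ground instances = 2.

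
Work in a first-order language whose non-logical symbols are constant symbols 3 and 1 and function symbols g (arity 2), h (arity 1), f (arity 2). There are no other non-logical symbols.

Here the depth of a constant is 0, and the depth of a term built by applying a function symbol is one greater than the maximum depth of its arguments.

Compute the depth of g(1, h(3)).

depth(h(3)) = 1 + depth(3) = 1 + 0 = 1
depth(g(1, h(3))) = 1 + max(0, 1) = 2

2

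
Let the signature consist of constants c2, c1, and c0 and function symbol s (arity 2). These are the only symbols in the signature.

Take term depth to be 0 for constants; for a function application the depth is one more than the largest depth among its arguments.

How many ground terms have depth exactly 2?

135

Let N_k = |{terms of depth ≤ k}|. Then N_0 = 3 and N_k = 3 + N_{k-1}^2 for k ≥ 1 (one summand per function symbol, arity giving the exponent).
N_0 = 3
N_1 = 3 + 3^2 = 12
N_2 = 3 + 12^2 = 147
Terms of depth exactly 2: N_2 − N_1 = 147 − 12 = 135.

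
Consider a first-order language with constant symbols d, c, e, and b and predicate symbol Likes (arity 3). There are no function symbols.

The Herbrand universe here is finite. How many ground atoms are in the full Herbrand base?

With no function symbols, the Herbrand universe is just the 4 constants.
Ground atoms per predicate: Likes: 4^3 = 64.
Herbrand base size = 64 = 64.

64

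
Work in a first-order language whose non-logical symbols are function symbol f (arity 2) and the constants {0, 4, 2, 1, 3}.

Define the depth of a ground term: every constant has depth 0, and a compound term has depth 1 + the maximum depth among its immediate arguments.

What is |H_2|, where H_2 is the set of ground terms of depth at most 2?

If N_k denotes the number of depth-≤k ground terms, the 5 constants give N_0 = 5, and each function symbol of arity r contributes N_{k-1}^r new terms at level k: N_k = 5 + N_{k-1}^2.
N_0 = 5
N_1 = 5 + 5^2 = 30
N_2 = 5 + 30^2 = 905

905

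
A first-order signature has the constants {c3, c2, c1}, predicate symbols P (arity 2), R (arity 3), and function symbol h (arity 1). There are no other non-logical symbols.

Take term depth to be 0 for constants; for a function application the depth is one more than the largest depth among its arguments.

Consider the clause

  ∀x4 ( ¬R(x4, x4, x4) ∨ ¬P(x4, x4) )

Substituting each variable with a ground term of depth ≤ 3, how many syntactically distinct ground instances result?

Ground terms of depth ≤ 3:
  Let N_k count ground terms of depth at most k. Each non-constant term of depth ≤ k is some function symbol applied to depth-≤(k−1) arguments, giving N_k = 3 + N_{k-1}.
  N_0 = 3
  N_1 = 3 + 3 = 6
  N_2 = 3 + 6 = 9
  N_3 = 3 + 9 = 12
  Explicitly: c3, c2, c1, h(c3), h(c2), h(c1), h(h(c3)), h(h(c2)), h(h(c1)), h(h(h(c3))), h(h(h(c2))), h(h(h(c1))).
So there are 12 ground terms available for substitution.
There is 1 variable to instantiate (x4),  occurring in at least one literal, so different choices give different ground instances.
Number of ground instances = 12.

12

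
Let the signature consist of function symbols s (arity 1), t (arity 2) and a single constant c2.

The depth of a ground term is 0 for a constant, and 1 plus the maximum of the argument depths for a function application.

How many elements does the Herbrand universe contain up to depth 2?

Count level by level. With function symbols s/1, t/2, the terms of depth ≤ k are the 1 constant together with each function applied to depth-≤(k−1) tuples, so N_k = 1 + N_{k-1} + N_{k-1}^2.
N_0 = 1
N_1 = 1 + 1 + 1^2 = 3
N_2 = 1 + 3 + 3^2 = 13

13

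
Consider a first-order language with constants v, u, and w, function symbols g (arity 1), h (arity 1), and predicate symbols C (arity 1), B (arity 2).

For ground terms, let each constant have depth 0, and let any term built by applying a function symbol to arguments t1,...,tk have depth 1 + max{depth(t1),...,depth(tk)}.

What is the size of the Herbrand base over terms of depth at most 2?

First count ground terms of depth ≤ 2.
If N_k denotes the number of depth-≤k ground terms, the 3 constants give N_0 = 3, and each function symbol of arity r contributes N_{k-1}^r new terms at level k: N_k = 3 + N_{k-1} + N_{k-1}.
N_0 = 3
N_1 = 3 + 3 + 3 = 9
N_2 = 3 + 9 + 9 = 21
So |H| = 21.
Each predicate of arity r yields |H|^r ground atoms (one per choice of an r-tuple from H):
  C: 21;  B: 21^2 = 441
Total ground atoms: 21 + 441 = 462.

462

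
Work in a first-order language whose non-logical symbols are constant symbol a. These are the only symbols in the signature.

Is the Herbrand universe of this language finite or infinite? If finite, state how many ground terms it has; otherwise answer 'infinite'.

There are no function symbols, so the only ground term is the single constant.
The Herbrand universe is {a}, finite with 1 element.

1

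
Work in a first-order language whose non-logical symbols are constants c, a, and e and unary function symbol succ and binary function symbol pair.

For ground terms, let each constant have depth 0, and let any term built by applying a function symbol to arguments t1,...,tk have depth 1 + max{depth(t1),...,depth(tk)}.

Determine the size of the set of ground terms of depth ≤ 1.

15

If N_k denotes the number of depth-≤k ground terms, the 3 constants give N_0 = 3, and each function symbol of arity r contributes N_{k-1}^r new terms at level k: N_k = 3 + N_{k-1} + N_{k-1}^2.
N_0 = 3
N_1 = 3 + 3 + 3^2 = 15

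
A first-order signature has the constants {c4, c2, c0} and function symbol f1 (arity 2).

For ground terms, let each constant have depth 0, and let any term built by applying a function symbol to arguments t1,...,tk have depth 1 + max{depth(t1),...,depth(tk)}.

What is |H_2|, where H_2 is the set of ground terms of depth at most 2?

Let N_k = |{terms of depth ≤ k}|. Then N_0 = 3 and N_k = 3 + N_{k-1}^2 for k ≥ 1 (one summand per function symbol, arity giving the exponent).
N_0 = 3
N_1 = 3 + 3^2 = 12
N_2 = 3 + 12^2 = 147

147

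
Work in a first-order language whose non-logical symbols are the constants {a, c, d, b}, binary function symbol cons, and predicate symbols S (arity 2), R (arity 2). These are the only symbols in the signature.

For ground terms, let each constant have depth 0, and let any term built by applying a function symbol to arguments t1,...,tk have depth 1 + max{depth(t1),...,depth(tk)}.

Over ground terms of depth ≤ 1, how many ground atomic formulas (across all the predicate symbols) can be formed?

800

First count ground terms of depth ≤ 1.
Let N_k = |{terms of depth ≤ k}|. Then N_0 = 4 and N_k = 4 + N_{k-1}^2 for k ≥ 1 (one summand per function symbol, arity giving the exponent).
N_0 = 4
N_1 = 4 + 4^2 = 20
So |H| = 20.
A ground atom is a predicate applied to a tuple of terms from H, so the count is the sum over predicates of |H|^arity:
  S: 20^2 = 400;  R: 20^2 = 400
Total ground atoms: 400 + 400 = 800.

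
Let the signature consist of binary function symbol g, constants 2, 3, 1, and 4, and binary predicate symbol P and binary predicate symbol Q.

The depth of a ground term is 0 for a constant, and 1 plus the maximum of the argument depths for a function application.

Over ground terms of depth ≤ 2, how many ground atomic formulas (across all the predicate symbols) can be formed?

First count ground terms of depth ≤ 2.
Let N_k = |{terms of depth ≤ k}|. Then N_0 = 4 and N_k = 4 + N_{k-1}^2 for k ≥ 1 (one summand per function symbol, arity giving the exponent).
N_0 = 4
N_1 = 4 + 4^2 = 20
N_2 = 4 + 20^2 = 404
So |H| = 404.
A ground atom is a predicate applied to a tuple of terms from H, so the count is the sum over predicates of |H|^arity:
  P: 404^2 = 163216;  Q: 404^2 = 163216
Total ground atoms: 163216 + 163216 = 326432.

326432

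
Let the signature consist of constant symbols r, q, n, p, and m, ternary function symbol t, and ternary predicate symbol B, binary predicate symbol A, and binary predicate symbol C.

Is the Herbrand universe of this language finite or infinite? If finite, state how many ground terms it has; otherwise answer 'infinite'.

The signature has at least one function symbol (t, arity 3) and at least one constant (r).
Iterating t gives infinitely many distinct ground terms: r, t(r, r, r), t(t(r, r, r), t(r, r, r), t(r, r, r)), ...
So the Herbrand universe is infinite.

infinite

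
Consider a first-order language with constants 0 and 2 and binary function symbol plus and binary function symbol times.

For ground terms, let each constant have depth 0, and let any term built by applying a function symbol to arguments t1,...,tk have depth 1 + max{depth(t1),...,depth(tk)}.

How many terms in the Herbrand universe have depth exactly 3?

81408

Let N_k = |{terms of depth ≤ k}|. Then N_0 = 2 and N_k = 2 + N_{k-1}^2 + N_{k-1}^2 for k ≥ 1 (one summand per function symbol, arity giving the exponent).
N_0 = 2
N_1 = 2 + 2^2 + 2^2 = 10
N_2 = 2 + 10^2 + 10^2 = 202
N_3 = 2 + 202^2 + 202^2 = 81610
Terms of depth exactly 3: N_3 − N_2 = 81610 − 202 = 81408.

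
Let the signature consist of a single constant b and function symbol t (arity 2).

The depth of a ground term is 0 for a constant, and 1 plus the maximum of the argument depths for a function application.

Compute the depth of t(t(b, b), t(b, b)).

depth(t(b, b)) = 1 + max(0, 0) = 1
depth(t(t(b, b), t(b, b))) = 1 + max(1, 1) = 2

2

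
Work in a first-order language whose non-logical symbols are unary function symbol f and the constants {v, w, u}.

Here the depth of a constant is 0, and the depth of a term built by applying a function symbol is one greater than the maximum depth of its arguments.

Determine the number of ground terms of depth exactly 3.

3

If N_k denotes the number of depth-≤k ground terms, the 3 constants give N_0 = 3, and each function symbol of arity r contributes N_{k-1}^r new terms at level k: N_k = 3 + N_{k-1}.
N_0 = 3
N_1 = 3 + 3 = 6
N_2 = 3 + 6 = 9
N_3 = 3 + 9 = 12
Terms of depth exactly 3: N_3 − N_2 = 12 − 9 = 3.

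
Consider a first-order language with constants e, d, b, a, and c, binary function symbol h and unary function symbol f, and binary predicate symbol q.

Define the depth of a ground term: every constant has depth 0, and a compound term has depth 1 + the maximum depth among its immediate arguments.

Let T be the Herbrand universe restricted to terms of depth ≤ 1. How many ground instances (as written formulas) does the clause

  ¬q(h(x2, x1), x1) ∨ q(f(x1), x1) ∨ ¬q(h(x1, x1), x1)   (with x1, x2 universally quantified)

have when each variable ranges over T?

1225

Ground terms of depth ≤ 1:
  Count level by level. With function symbols h/2, f/1, the terms of depth ≤ k are the 5 constants together with each function applied to depth-≤(k−1) tuples, so N_k = 5 + N_{k-1}^2 + N_{k-1}.
  N_0 = 5
  N_1 = 5 + 5^2 + 5 = 35
So there are 35 ground terms available for substitution.
The clause has 2 distinct variables (x1, x2), each appearing in the body. In the free term algebra distinct substitutions yield syntactically distinct ground instances.
Number of ground instances = 35^2 = 1225.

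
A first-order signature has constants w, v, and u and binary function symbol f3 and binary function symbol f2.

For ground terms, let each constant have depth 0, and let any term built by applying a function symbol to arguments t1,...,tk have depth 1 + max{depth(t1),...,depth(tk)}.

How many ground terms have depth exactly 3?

If N_k denotes the number of depth-≤k ground terms, the 3 constants give N_0 = 3, and each function symbol of arity r contributes N_{k-1}^r new terms at level k: N_k = 3 + N_{k-1}^2 + N_{k-1}^2.
N_0 = 3
N_1 = 3 + 3^2 + 3^2 = 21
N_2 = 3 + 21^2 + 21^2 = 885
N_3 = 3 + 885^2 + 885^2 = 1566453
Terms of depth exactly 3: N_3 − N_2 = 1566453 − 885 = 1565568.

1565568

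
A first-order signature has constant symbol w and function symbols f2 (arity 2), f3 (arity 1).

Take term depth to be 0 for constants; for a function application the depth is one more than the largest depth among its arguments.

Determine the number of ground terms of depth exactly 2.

Write N_k for the number of ground terms of depth ≤ k. A term of depth ≤ k is either a constant or a function symbol applied to arguments of depth ≤ k−1, so N_k = 1 + N_{k-1}^2 + N_{k-1}.
N_0 = 1
N_1 = 1 + 1^2 + 1 = 3
N_2 = 1 + 3^2 + 3 = 13
Terms of depth exactly 2: N_2 − N_1 = 13 − 3 = 10.

10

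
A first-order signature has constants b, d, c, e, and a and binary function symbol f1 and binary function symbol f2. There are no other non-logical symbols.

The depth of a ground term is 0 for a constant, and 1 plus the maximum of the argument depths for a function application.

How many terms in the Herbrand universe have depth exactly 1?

50

Write N_k for the number of ground terms of depth ≤ k. A term of depth ≤ k is either a constant or a function symbol applied to arguments of depth ≤ k−1, so N_k = 5 + N_{k-1}^2 + N_{k-1}^2.
N_0 = 5
N_1 = 5 + 5^2 + 5^2 = 55
Terms of depth exactly 1: N_1 − N_0 = 55 − 5 = 50.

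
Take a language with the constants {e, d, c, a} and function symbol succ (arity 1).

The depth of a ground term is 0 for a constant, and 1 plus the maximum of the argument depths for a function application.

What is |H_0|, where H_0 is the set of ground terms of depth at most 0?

4

Write N_k for the number of ground terms of depth ≤ k. A term of depth ≤ k is either a constant or a function symbol applied to arguments of depth ≤ k−1, so N_k = 4 + N_{k-1}.
N_0 = 4
Explicitly: e, d, c, a.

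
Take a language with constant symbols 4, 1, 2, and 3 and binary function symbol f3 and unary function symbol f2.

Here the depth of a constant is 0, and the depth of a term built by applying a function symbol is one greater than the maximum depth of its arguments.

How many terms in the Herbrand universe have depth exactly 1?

Let N_k = |{terms of depth ≤ k}|. Then N_0 = 4 and N_k = 4 + N_{k-1}^2 + N_{k-1} for k ≥ 1 (one summand per function symbol, arity giving the exponent).
N_0 = 4
N_1 = 4 + 4^2 + 4 = 24
Terms of depth exactly 1: N_1 − N_0 = 24 − 4 = 20.

20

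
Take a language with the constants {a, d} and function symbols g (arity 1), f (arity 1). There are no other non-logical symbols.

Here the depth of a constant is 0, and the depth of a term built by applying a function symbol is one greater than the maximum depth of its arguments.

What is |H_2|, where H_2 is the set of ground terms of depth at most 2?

14

Count level by level. With function symbols g/1, f/1, the terms of depth ≤ k are the 2 constants together with each function applied to depth-≤(k−1) tuples, so N_k = 2 + N_{k-1} + N_{k-1}.
N_0 = 2
N_1 = 2 + 2 + 2 = 6
N_2 = 2 + 6 + 6 = 14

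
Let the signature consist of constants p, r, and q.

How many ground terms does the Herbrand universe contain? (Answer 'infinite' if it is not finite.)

There are no function symbols, so every ground term is one of the 3 constants.
The Herbrand universe is {p, r, q}, which is finite with 3 elements.

3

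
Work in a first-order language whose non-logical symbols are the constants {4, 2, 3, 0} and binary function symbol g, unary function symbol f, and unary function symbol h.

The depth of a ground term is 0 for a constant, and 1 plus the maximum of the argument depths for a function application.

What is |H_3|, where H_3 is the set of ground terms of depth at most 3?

Let N_k = |{terms of depth ≤ k}|. Then N_0 = 4 and N_k = 4 + N_{k-1}^2 + N_{k-1} + N_{k-1} for k ≥ 1 (one summand per function symbol, arity giving the exponent).
N_0 = 4
N_1 = 4 + 4^2 + 4 + 4 = 28
N_2 = 4 + 28^2 + 28 + 28 = 844
N_3 = 4 + 844^2 + 844 + 844 = 714028

714028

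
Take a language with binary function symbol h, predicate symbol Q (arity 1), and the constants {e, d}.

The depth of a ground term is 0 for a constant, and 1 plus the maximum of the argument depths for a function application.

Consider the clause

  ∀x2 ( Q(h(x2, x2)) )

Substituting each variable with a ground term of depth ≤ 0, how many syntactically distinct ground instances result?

2

Ground terms of depth ≤ 0:
  Count level by level. With function symbols h/2, the terms of depth ≤ k are the 2 constants together with each function applied to depth-≤(k−1) tuples, so N_k = 2 + N_{k-1}^2.
  N_0 = 2
So there are 2 ground terms available for substitution.
There is 1 variable to instantiate (x2),  occurring in at least one literal, so different choices give different ground instances.
Number of ground instances = 2.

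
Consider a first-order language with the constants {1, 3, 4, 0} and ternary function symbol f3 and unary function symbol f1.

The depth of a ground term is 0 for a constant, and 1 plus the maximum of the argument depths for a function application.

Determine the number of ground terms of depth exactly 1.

Let N_k = |{terms of depth ≤ k}|. Then N_0 = 4 and N_k = 4 + N_{k-1}^3 + N_{k-1} for k ≥ 1 (one summand per function symbol, arity giving the exponent).
N_0 = 4
N_1 = 4 + 4^3 + 4 = 72
Terms of depth exactly 1: N_1 − N_0 = 72 − 4 = 68.

68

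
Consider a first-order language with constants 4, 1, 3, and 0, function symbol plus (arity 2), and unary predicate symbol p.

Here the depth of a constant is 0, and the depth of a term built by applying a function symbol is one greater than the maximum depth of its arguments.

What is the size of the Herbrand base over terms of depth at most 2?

404

First count ground terms of depth ≤ 2.
Count level by level. With function symbols plus/2, the terms of depth ≤ k are the 4 constants together with each function applied to depth-≤(k−1) tuples, so N_k = 4 + N_{k-1}^2.
N_0 = 4
N_1 = 4 + 4^2 = 20
N_2 = 4 + 20^2 = 404
So |H| = 404.
A ground atom is a predicate applied to a tuple of terms from H, so the count is the sum over predicates of |H|^arity:
  p: 404
Total ground atoms: 404.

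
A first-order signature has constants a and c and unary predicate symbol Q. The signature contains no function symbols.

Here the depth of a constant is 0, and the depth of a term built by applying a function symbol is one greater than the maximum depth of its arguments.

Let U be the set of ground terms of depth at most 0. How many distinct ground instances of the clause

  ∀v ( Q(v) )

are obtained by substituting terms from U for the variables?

Ground terms of depth ≤ 0:
  With no function symbols every ground term is a constant, so there are exactly 2 ground terms at every depth bound.
  N_0 = 2
  Explicitly: a, c.
So there are 2 ground terms available for substitution.
The variable v ranges independently over the available ground terms, and distinct assignments produce distinct instances.
Number of ground instances = 2.

2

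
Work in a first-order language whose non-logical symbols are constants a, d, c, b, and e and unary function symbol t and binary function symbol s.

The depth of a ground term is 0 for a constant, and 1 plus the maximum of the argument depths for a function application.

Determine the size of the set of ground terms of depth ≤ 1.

35

Let N_k count ground terms of depth at most k. Each non-constant term of depth ≤ k is some function symbol applied to depth-≤(k−1) arguments, giving N_k = 5 + N_{k-1} + N_{k-1}^2.
N_0 = 5
N_1 = 5 + 5 + 5^2 = 35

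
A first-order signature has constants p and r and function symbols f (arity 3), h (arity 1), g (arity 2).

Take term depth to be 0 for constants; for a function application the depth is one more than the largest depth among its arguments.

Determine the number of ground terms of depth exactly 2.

If N_k denotes the number of depth-≤k ground terms, the 2 constants give N_0 = 2, and each function symbol of arity r contributes N_{k-1}^r new terms at level k: N_k = 2 + N_{k-1}^3 + N_{k-1} + N_{k-1}^2.
N_0 = 2
N_1 = 2 + 2^3 + 2 + 2^2 = 16
N_2 = 2 + 16^3 + 16 + 16^2 = 4370
Terms of depth exactly 2: N_2 − N_1 = 4370 − 16 = 4354.

4354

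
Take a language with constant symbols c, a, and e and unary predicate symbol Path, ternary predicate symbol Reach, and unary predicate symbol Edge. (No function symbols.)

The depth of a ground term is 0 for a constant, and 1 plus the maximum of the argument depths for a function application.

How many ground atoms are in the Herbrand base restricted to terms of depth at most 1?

First count ground terms of depth ≤ 1.
With no function symbols every ground term is a constant, so there are exactly 3 ground terms at every depth bound.
N_0 = 3
N_1 = 3
Explicitly: c, a, e.
So |H| = 3.
For each predicate symbol, the number of ground atoms is |H| raised to its arity; summing:
  Path: 3;  Reach: 3^3 = 27;  Edge: 3
Total ground atoms: 3 + 27 + 3 = 33.

33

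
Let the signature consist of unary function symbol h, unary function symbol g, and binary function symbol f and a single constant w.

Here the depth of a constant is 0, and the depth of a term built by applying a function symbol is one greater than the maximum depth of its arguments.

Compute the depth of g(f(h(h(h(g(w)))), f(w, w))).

depth(g(w)) = 1 + depth(w) = 1 + 0 = 1
depth(h(g(w))) = 1 + depth(g(w)) = 1 + 1 = 2
depth(h(h(g(w)))) = 1 + depth(h(g(w))) = 1 + 2 = 3
depth(h(h(h(g(w))))) = 1 + depth(h(h(g(w)))) = 1 + 3 = 4
depth(f(w, w)) = 1 + max(0, 0) = 1
depth(f(h(h(h(g(w)))), f(w, w))) = 1 + max(4, 1) = 5
depth(g(f(h(h(h(g(w)))), f(w, w)))) = 1 + depth(f(h(h(h(g(w)))), f(w, w))) = 1 + 5 = 6

6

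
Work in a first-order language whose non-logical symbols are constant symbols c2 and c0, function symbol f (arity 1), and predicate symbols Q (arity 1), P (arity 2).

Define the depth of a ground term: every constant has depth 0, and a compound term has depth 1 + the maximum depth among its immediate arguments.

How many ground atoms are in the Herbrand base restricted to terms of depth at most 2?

First count ground terms of depth ≤ 2.
Let N_k count ground terms of depth at most k. Each non-constant term of depth ≤ k is some function symbol applied to depth-≤(k−1) arguments, giving N_k = 2 + N_{k-1}.
N_0 = 2
N_1 = 2 + 2 = 4
N_2 = 2 + 4 = 6
Explicitly: c2, c0, f(c2), f(c0), f(f(c2)), f(f(c0)).
So |H| = 6.
Each predicate of arity r yields |H|^r ground atoms (one per choice of an r-tuple from H):
  Q: 6;  P: 6^2 = 36
Total ground atoms: 6 + 36 = 42.

42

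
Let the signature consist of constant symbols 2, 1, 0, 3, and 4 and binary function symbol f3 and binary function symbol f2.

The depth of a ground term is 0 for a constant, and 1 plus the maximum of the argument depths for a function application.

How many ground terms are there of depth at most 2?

6055

Count level by level. With function symbols f3/2, f2/2, the terms of depth ≤ k are the 5 constants together with each function applied to depth-≤(k−1) tuples, so N_k = 5 + N_{k-1}^2 + N_{k-1}^2.
N_0 = 5
N_1 = 5 + 5^2 + 5^2 = 55
N_2 = 5 + 55^2 + 55^2 = 6055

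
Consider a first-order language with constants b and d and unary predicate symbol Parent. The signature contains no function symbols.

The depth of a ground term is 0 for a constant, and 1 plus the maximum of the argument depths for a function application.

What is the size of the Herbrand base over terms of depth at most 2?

First count ground terms of depth ≤ 2.
With no function symbols every ground term is a constant, so there are exactly 2 ground terms at every depth bound.
N_0 = 2
N_1 = 2
N_2 = 2
Explicitly: b, d.
So |H| = 2.
For each predicate symbol, the number of ground atoms is |H| raised to its arity; summing:
  Parent: 2
Total ground atoms: 2.

2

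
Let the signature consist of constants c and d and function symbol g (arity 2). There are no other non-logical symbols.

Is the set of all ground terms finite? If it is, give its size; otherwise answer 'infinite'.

infinite

The signature has at least one function symbol (g, arity 2) and at least one constant (c).
Iterating g gives infinitely many distinct ground terms: c, g(c, c), g(g(c, c), g(c, c)), ...
So the Herbrand universe is infinite.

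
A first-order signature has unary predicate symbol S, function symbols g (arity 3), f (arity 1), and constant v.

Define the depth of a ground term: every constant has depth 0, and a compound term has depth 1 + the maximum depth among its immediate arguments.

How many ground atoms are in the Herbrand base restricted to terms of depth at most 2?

First count ground terms of depth ≤ 2.
Let N_k count ground terms of depth at most k. Each non-constant term of depth ≤ k is some function symbol applied to depth-≤(k−1) arguments, giving N_k = 1 + N_{k-1}^3 + N_{k-1}.
N_0 = 1
N_1 = 1 + 1^3 + 1 = 3
N_2 = 1 + 3^3 + 3 = 31
So |H| = 31.
Ground atoms are formed by filling each argument slot of a predicate with a term from H, so an r-ary predicate gives |H|^r atoms:
  S: 31
Total ground atoms: 31.

31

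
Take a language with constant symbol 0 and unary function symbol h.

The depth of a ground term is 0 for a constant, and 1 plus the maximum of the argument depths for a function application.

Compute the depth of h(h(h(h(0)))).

depth(h(0)) = 1 + depth(0) = 1 + 0 = 1
depth(h(h(0))) = 1 + depth(h(0)) = 1 + 1 = 2
depth(h(h(h(0)))) = 1 + depth(h(h(0))) = 1 + 2 = 3
depth(h(h(h(h(0))))) = 1 + depth(h(h(h(0)))) = 1 + 3 = 4

4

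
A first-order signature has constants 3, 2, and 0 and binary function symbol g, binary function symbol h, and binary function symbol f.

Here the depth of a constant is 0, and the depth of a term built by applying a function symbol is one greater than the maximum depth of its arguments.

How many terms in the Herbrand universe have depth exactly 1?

27

Count level by level. With function symbols g/2, h/2, f/2, the terms of depth ≤ k are the 3 constants together with each function applied to depth-≤(k−1) tuples, so N_k = 3 + N_{k-1}^2 + N_{k-1}^2 + N_{k-1}^2.
N_0 = 3
N_1 = 3 + 3^2 + 3^2 + 3^2 = 30
Terms of depth exactly 1: N_1 − N_0 = 30 − 3 = 27.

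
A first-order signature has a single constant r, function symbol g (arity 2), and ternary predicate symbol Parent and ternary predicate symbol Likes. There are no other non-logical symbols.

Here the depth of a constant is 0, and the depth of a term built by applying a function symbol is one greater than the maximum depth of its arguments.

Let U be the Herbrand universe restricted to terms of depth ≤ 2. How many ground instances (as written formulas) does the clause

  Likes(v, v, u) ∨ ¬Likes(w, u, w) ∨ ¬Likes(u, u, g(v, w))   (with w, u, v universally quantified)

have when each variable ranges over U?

Ground terms of depth ≤ 2:
  Let N_k count ground terms of depth at most k. Each non-constant term of depth ≤ k is some function symbol applied to depth-≤(k−1) arguments, giving N_k = 1 + N_{k-1}^2.
  N_0 = 1
  N_1 = 1 + 1^2 = 2
  N_2 = 1 + 2^2 = 5
  Explicitly: r, g(r, r), g(r, g(r, r)), g(g(r, r), r), g(g(r, r), g(r, r)).
So there are 5 ground terms available for substitution.
Each of w, u, v ranges independently over the available ground terms, and distinct assignments produce distinct instances.
Number of ground instances = 5^3 = 125.

125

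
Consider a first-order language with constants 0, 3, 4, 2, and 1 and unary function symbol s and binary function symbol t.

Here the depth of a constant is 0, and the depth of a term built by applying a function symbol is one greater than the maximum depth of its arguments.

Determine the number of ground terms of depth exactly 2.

Let N_k = |{terms of depth ≤ k}|. Then N_0 = 5 and N_k = 5 + N_{k-1} + N_{k-1}^2 for k ≥ 1 (one summand per function symbol, arity giving the exponent).
N_0 = 5
N_1 = 5 + 5 + 5^2 = 35
N_2 = 5 + 35 + 35^2 = 1265
Terms of depth exactly 2: N_2 − N_1 = 1265 − 35 = 1230.

1230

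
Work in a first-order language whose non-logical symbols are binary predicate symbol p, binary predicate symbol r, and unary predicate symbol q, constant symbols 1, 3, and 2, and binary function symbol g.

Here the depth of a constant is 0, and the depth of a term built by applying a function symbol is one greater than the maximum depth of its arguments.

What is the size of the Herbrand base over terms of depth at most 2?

First count ground terms of depth ≤ 2.
If N_k denotes the number of depth-≤k ground terms, the 3 constants give N_0 = 3, and each function symbol of arity r contributes N_{k-1}^r new terms at level k: N_k = 3 + N_{k-1}^2.
N_0 = 3
N_1 = 3 + 3^2 = 12
N_2 = 3 + 12^2 = 147
So |H| = 147.
Ground atoms are formed by filling each argument slot of a predicate with a term from H, so an r-ary predicate gives |H|^r atoms:
  p: 147^2 = 21609;  r: 147^2 = 21609;  q: 147
Total ground atoms: 21609 + 21609 + 147 = 43365.

43365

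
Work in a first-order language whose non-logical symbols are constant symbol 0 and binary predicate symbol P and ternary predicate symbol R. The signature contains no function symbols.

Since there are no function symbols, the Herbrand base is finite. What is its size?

With no function symbols, the Herbrand universe is just the 1 constant.
Ground atoms per predicate: P: 1^2 = 1, R: 1^3 = 1.
Herbrand base size = 1 + 1 = 2.

2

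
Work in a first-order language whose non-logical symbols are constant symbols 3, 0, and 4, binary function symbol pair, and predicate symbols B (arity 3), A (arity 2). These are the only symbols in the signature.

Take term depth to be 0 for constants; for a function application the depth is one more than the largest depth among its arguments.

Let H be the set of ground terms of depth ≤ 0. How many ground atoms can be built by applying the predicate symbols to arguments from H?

36

First count ground terms of depth ≤ 0.
Count level by level. With function symbols pair/2, the terms of depth ≤ k are the 3 constants together with each function applied to depth-≤(k−1) tuples, so N_k = 3 + N_{k-1}^2.
N_0 = 3
So |H| = 3.
Each predicate of arity r yields |H|^r ground atoms (one per choice of an r-tuple from H):
  B: 3^3 = 27;  A: 3^2 = 9
Total ground atoms: 27 + 9 = 36.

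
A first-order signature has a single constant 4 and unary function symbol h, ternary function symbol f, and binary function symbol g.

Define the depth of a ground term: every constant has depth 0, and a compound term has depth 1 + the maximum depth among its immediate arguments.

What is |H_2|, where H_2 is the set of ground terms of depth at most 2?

85

Count level by level. With function symbols h/1, f/3, g/2, the terms of depth ≤ k are the 1 constant together with each function applied to depth-≤(k−1) tuples, so N_k = 1 + N_{k-1} + N_{k-1}^3 + N_{k-1}^2.
N_0 = 1
N_1 = 1 + 1 + 1^3 + 1^2 = 4
N_2 = 1 + 4 + 4^3 + 4^2 = 85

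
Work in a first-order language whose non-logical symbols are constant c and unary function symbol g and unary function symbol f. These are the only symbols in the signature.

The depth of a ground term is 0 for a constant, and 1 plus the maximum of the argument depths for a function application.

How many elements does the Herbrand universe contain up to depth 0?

1

Count level by level. With function symbols g/1, f/1, the terms of depth ≤ k are the 1 constant together with each function applied to depth-≤(k−1) tuples, so N_k = 1 + N_{k-1} + N_{k-1}.
N_0 = 1
Explicitly: c.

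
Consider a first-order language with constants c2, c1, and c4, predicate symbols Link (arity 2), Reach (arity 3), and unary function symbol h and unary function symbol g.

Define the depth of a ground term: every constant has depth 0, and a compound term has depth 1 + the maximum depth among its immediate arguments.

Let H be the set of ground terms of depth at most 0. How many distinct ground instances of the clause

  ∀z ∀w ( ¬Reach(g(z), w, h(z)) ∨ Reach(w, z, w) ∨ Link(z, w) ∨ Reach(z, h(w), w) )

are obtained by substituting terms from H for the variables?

Ground terms of depth ≤ 0:
  Let N_k count ground terms of depth at most k. Each non-constant term of depth ≤ k is some function symbol applied to depth-≤(k−1) arguments, giving N_k = 3 + N_{k-1} + N_{k-1}.
  N_0 = 3
So there are 3 ground terms available for substitution.
The body mentions every one of the 2 quantified variables; since ground terms form a free algebra, no two substitutions collapse to the same formula.
Number of ground instances = 3^2 = 9.

9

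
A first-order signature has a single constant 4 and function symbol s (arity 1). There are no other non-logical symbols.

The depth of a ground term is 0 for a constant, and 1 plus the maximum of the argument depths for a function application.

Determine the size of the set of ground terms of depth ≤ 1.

Write N_k for the number of ground terms of depth ≤ k. A term of depth ≤ k is either a constant or a function symbol applied to arguments of depth ≤ k−1, so N_k = 1 + N_{k-1}.
N_0 = 1
N_1 = 1 + 1 = 2
Explicitly: 4, s(4).

2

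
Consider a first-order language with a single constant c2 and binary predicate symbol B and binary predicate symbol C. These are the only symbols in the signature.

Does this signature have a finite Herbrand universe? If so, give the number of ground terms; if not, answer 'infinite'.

There are no function symbols, so the only ground term is the single constant.
The Herbrand universe is {c2}, finite with 1 element.

1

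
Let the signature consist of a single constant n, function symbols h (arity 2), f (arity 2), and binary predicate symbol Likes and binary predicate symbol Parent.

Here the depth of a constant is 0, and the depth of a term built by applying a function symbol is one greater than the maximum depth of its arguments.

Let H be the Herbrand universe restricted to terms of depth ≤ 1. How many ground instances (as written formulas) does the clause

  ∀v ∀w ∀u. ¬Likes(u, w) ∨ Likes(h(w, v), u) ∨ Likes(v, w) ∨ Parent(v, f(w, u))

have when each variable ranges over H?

Ground terms of depth ≤ 1:
  Count level by level. With function symbols h/2, f/2, the terms of depth ≤ k are the 1 constant together with each function applied to depth-≤(k−1) tuples, so N_k = 1 + N_{k-1}^2 + N_{k-1}^2.
  N_0 = 1
  N_1 = 1 + 1^2 + 1^2 = 3
  Explicitly: n, h(n, n), f(n, n).
So there are 3 ground terms available for substitution.
The body mentions every one of the 3 quantified variables; since ground terms form a free algebra, no two substitutions collapse to the same formula.
Number of ground instances = 3^3 = 27.

27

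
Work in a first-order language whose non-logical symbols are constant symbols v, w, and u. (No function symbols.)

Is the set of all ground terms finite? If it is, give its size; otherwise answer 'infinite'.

There are no function symbols, so every ground term is one of the 3 constants.
The Herbrand universe is {v, w, u}, which is finite with 3 elements.

3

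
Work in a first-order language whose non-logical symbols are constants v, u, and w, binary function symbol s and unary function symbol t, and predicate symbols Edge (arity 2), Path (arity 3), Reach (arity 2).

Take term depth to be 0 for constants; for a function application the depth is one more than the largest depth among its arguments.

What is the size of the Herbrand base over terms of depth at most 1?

First count ground terms of depth ≤ 1.
Write N_k for the number of ground terms of depth ≤ k. A term of depth ≤ k is either a constant or a function symbol applied to arguments of depth ≤ k−1, so N_k = 3 + N_{k-1}^2 + N_{k-1}.
N_0 = 3
N_1 = 3 + 3^2 + 3 = 15
So |H| = 15.
A ground atom is a predicate applied to a tuple of terms from H, so the count is the sum over predicates of |H|^arity:
  Edge: 15^2 = 225;  Path: 15^3 = 3375;  Reach: 15^2 = 225
Total ground atoms: 225 + 3375 + 225 = 3825.

3825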